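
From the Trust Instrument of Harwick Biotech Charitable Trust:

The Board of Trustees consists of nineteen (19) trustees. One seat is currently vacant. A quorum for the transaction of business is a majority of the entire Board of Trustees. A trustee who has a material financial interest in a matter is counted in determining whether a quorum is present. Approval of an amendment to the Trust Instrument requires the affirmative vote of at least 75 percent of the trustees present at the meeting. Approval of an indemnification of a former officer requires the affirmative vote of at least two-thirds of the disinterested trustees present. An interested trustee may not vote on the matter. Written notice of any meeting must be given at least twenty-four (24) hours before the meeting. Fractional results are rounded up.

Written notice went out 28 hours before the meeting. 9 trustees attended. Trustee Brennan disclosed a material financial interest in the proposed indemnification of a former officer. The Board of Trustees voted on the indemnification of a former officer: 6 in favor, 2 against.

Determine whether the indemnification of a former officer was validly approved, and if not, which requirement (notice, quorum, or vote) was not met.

Notice: 28 hours given; 24 required (28 ≥ 24). Satisfied.
Quorum: 9 present (interested trustees count toward quorum); quorum is 10. Not satisfied.
Vote: the indemnification of a former officer requires two-thirds of the disinterested trustees present (9 − 1 = 8). 2/3 of 8 = 5.33, rounded up to 6, so 6 affirmative votes are needed; 6 voted in favor. Satisfied. (Moot — without a quorum no business can be validly transacted.)

Invalid — quorum requirement not satisfied.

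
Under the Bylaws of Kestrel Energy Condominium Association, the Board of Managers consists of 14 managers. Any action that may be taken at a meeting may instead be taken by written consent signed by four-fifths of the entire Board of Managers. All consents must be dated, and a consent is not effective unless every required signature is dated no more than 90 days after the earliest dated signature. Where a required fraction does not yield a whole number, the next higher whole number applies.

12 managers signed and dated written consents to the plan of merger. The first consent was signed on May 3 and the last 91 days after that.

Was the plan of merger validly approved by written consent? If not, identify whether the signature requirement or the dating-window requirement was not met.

Not effective — dating-window requirement not satisfied.

Signatures required: four-fifths of 14 — 4/5 of 14 = 11.20, rounded up to 12, so 12 needed; 12 signed. Sufficient.
Dating window: the latest signature is 91 days after the earliest; the limit is 90 days. Outside the window.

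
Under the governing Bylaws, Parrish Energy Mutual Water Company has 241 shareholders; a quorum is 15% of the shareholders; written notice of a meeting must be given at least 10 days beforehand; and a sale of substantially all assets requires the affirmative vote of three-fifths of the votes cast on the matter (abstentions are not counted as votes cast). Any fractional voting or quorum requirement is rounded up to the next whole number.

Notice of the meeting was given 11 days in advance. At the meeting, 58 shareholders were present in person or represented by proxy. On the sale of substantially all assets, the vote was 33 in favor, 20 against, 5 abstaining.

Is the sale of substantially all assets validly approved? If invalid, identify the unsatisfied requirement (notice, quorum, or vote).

Valid — all requirements satisfied.

Notice: 11 days given; 10 required. Satisfied.
Quorum: 15% of 241 = 36.15, rounded up to 37; 58 present. Satisfied.
Vote: requires three-fifths of the votes cast (58 − 5 abstaining = 53); 3/5 of 53 = 31.80, rounded up to 32, so 32 needed; 33 in favor. Satisfied.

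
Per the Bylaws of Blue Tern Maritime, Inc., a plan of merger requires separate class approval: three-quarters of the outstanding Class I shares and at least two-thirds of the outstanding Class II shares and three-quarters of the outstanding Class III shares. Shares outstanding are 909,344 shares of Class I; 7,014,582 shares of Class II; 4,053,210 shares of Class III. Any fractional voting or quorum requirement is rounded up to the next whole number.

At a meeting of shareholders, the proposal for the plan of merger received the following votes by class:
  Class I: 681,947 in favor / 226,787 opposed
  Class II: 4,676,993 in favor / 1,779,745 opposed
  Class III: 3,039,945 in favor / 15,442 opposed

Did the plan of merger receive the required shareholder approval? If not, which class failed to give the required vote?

Class I: 3/4 of 909344 = 682008; 682,008 required, 681,947 in favor — not approved.
Class II: 2/3 of 7014582 = 4676388; 4,676,388 required, 4,676,993 in favor — approved.
Class III: 3/4 of 4053210 = 3039907.50, rounded up to 3039908; 3,039,908 required, 3,039,945 in favor — approved.

Not approved — the Class I shares did not give the required vote.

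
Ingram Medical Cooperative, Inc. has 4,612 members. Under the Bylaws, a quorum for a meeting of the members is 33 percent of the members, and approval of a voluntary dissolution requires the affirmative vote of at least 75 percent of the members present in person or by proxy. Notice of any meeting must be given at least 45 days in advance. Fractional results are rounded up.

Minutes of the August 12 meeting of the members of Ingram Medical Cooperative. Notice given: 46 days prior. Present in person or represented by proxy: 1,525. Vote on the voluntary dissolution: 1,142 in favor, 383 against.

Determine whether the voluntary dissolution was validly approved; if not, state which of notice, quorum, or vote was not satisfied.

Invalid — vote requirement not satisfied.

Notice: 46 days given; 45 required. Satisfied.
Quorum: 33% of 4,612 = 1,521.96, rounded up to 1,522; 1,525 present. Satisfied.
Vote: requires three-fourths of those present (1,525); 3/4 of 1525 = 1143.75, rounded up to 1144, so 1,144 needed; 1,142 in favor. Not satisfied.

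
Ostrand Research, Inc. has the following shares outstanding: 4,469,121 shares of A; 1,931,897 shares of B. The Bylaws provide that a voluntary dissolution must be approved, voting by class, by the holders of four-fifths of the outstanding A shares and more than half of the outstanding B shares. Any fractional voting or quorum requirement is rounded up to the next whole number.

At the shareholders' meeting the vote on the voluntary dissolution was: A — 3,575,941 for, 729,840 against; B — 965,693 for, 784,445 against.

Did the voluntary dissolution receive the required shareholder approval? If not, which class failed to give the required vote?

Not approved — the B shares did not give the required vote.

A: 4/5 of 4469121 = 3575296.80, rounded up to 3575297; 3,575,297 required, 3,575,941 in favor — approved.
B: a majority of 1931897 is 965949; 965,949 required, 965,693 in favor — not approved.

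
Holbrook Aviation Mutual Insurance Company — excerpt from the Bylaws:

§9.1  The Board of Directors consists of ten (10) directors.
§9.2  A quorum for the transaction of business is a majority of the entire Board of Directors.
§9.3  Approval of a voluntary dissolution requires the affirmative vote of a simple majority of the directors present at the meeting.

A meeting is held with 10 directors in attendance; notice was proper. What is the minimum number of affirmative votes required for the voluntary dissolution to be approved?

The voluntary dissolution requires a majority of the directors present (10).
A majority of 10 is 6.

6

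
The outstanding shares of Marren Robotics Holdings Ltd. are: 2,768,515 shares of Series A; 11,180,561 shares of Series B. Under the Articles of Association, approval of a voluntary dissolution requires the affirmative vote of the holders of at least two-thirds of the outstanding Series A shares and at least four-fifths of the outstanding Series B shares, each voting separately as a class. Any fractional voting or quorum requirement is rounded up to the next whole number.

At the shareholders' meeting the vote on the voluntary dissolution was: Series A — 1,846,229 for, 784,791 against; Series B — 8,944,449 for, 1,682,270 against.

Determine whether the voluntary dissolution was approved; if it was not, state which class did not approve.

Approved — every class gave the required vote.

Series A: 2/3 of 2768515 = 1845676.67, rounded up to 1845677; 1,845,677 required, 1,846,229 in favor — approved.
Series B: 4/5 of 11180561 = 8944448.80, rounded up to 8944449; 8,944,449 required, 8,944,449 in favor — approved.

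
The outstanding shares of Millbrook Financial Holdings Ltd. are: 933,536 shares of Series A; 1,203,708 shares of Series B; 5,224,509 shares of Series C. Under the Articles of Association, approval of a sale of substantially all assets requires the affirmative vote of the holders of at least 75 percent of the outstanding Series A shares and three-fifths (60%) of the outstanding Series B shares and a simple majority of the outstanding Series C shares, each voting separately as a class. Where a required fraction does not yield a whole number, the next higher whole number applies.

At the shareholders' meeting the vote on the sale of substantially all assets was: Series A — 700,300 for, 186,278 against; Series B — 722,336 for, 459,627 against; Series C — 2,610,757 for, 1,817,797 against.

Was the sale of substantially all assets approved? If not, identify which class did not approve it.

Series A: 3/4 of 933536 = 700152; 700,152 required, 700,300 in favor — approved.
Series B: 3/5 of 1203708 = 722224.80, rounded up to 722225; 722,225 required, 722,336 in favor — approved.
Series C: a majority of 5224509 is 2612255; 2,612,255 required, 2,610,757 in favor — not approved.

Not approved — the Series C shares did not give the required vote.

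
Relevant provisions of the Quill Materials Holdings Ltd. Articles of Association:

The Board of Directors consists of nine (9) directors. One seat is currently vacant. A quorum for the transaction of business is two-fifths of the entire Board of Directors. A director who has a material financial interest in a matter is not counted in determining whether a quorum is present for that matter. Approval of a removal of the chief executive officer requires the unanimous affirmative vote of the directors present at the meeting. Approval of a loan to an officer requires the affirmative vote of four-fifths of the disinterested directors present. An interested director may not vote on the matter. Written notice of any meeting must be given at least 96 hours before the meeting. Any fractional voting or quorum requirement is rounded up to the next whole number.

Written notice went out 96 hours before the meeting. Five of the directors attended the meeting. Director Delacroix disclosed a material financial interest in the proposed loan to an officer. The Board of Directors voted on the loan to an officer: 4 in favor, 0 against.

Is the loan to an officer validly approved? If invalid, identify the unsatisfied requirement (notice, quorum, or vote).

Valid — all requirements satisfied.

Notice: 96 hours given; 96 required (96 ≥ 96). Satisfied.
Quorum: 5 present, but the 1 interested director does not count, leaving 4. Quorum is 4. Satisfied.
Vote: the loan to an officer requires four-fifths of the disinterested directors present (5 − 1 = 4). 4/5 of 4 = 3.20, rounded up to 4, so 4 affirmative votes are needed; 4 voted in favor. Satisfied.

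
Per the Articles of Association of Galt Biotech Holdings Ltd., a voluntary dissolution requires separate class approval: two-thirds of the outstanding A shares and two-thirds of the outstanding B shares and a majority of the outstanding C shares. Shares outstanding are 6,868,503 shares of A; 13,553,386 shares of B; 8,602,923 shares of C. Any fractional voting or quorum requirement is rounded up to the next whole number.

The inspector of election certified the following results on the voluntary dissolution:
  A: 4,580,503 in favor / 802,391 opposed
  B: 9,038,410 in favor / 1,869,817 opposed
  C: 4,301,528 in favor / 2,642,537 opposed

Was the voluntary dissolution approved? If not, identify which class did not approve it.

Approved — every class gave the required vote.

A: 2/3 of 6868503 = 4579002; 4,579,002 required, 4,580,503 in favor — approved.
B: 2/3 of 13553386 = 9035590.67, rounded up to 9035591; 9,035,591 required, 9,038,410 in favor — approved.
C: a majority of 8602923 is 4301462; 4,301,462 required, 4,301,528 in favor — approved.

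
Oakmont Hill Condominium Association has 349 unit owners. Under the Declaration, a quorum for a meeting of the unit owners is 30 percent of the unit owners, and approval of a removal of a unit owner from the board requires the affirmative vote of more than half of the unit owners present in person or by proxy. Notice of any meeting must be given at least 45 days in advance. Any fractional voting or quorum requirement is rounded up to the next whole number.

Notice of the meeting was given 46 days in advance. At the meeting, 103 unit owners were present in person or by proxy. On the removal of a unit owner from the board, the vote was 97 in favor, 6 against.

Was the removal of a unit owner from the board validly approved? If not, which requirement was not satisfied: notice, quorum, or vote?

Invalid — quorum requirement not satisfied.

Notice: 46 days given; 45 required. Satisfied.
Quorum: 30% of 349 = 104.70, rounded up to 105; 103 present. Not satisfied.
Vote: requires a majority of those present (103); a majority of 103 is 52, so 52 needed; 97 in favor. Satisfied.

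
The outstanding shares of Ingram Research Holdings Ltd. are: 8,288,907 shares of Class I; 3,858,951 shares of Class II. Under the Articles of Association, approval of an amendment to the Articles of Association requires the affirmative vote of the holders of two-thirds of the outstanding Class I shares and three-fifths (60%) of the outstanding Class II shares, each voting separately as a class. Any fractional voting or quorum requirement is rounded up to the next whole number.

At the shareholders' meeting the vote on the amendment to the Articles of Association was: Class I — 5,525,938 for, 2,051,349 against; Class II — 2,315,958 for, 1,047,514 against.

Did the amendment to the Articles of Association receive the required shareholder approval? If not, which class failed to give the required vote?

Approved — every class gave the required vote.

Class I: 2/3 of 8288907 = 5525938; 5,525,938 required, 5,525,938 in favor — approved.
Class II: 3/5 of 3858951 = 2315370.60, rounded up to 2315371; 2,315,371 required, 2,315,958 in favor — approved.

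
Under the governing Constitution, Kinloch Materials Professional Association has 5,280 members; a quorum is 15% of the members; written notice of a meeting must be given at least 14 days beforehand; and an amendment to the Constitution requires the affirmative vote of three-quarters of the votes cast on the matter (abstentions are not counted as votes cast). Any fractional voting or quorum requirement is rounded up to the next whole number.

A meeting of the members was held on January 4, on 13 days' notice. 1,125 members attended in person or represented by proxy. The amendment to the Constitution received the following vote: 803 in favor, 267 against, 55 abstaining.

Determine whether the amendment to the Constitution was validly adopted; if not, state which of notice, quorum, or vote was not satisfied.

Invalid — notice requirement not satisfied.

Notice: 13 days given; 14 required. Not satisfied.
Quorum: 15% of 5,280 = 792; 1,125 present. Satisfied.
Vote: requires three-fourths of the votes cast (1,125 − 55 abstaining = 1,070); 3/4 of 1070 = 802.50, rounded up to 803, so 803 needed; 803 in favor. Satisfied.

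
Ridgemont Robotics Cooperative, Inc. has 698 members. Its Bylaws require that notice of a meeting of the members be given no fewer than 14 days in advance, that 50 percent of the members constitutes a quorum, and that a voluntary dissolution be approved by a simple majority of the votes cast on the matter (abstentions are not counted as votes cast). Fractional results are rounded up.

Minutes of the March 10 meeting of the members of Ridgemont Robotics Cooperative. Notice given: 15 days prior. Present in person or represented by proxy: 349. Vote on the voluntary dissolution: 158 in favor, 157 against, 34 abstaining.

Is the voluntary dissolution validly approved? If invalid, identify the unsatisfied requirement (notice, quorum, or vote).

Valid — all requirements satisfied.

Notice: 15 days given; 14 required. Satisfied.
Quorum: 50% of 698 = 349; 349 present. Satisfied.
Vote: requires a majority of the votes cast (349 − 34 abstaining = 315); a majority of 315 is 158, so 158 needed; 158 in favor. Satisfied.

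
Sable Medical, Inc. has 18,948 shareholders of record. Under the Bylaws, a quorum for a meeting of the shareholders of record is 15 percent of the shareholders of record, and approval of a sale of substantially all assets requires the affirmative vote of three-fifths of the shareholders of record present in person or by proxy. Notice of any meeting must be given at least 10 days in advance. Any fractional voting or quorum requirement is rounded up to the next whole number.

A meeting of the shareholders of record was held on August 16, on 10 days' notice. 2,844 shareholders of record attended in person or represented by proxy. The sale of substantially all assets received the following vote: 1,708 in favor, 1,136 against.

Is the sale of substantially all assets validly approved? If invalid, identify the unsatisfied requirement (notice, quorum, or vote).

Valid — all requirements satisfied.

Notice: 10 days given; 10 required. Satisfied.
Quorum: 15% of 18,948 = 2,842.20, rounded up to 2,843; 2,844 present. Satisfied.
Vote: requires three-fifths of those present (2,844); 3/5 of 2844 = 1706.40, rounded up to 1707, so 1,707 needed; 1,708 in favor. Satisfied.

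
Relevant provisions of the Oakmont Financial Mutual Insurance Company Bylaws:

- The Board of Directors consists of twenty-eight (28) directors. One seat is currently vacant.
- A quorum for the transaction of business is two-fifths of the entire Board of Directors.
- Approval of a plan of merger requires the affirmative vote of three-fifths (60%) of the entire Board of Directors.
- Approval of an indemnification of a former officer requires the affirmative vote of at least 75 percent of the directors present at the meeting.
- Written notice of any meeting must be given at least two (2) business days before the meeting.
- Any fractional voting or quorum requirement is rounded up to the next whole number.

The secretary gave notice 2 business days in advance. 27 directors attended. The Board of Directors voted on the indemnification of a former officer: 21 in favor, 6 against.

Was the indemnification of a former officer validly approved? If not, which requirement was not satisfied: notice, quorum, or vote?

Valid — all requirements satisfied.

Notice: 2 business days given; 2 required (2 ≥ 2). Satisfied.
Quorum: 27 present; quorum is 12. Satisfied.
Vote: the indemnification of a former officer requires three-fourths of the directors present (27). 3/4 of 27 = 20.25, rounded up to 21, so 21 affirmative votes are needed; 21 voted in favor. Satisfied.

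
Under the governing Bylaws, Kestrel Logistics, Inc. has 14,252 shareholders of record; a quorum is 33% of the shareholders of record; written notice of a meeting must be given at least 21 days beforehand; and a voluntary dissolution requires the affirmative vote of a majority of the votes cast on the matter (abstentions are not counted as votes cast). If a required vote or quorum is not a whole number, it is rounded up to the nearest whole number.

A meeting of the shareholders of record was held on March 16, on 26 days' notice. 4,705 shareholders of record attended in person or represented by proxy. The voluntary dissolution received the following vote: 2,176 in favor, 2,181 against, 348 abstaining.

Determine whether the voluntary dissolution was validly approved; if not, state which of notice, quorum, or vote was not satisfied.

Invalid — vote requirement not satisfied.

Notice: 26 days given; 21 required. Satisfied.
Quorum: 33% of 14,252 = 4,703.16, rounded up to 4,704; 4,705 present. Satisfied.
Vote: requires a majority of the votes cast (4,705 − 348 abstaining = 4,357); a majority of 4357 is 2179, so 2,179 needed; 2,176 in favor. Not satisfied.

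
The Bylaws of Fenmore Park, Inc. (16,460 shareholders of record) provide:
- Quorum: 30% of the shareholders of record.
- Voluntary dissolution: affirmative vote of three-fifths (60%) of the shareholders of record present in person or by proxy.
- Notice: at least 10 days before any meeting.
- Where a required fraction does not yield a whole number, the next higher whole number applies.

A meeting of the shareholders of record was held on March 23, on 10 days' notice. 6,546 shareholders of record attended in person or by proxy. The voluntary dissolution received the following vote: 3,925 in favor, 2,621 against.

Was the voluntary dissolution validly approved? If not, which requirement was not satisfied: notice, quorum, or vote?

Notice: 10 days given; 10 required. Satisfied.
Quorum: 30% of 16,460 = 4,938; 6,546 present. Satisfied.
Vote: requires three-fifths of those present (6,546); 3/5 of 6546 = 3927.60, rounded up to 3928, so 3,928 needed; 3,925 in favor. Not satisfied.

Invalid — vote requirement not satisfied.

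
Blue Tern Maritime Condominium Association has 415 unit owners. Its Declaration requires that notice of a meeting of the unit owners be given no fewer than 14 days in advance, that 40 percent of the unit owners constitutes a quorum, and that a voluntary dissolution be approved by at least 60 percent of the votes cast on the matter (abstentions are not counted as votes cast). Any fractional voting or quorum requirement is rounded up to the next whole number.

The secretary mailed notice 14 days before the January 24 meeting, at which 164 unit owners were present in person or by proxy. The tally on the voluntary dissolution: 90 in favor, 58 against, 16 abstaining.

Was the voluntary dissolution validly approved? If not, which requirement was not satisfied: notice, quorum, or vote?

Invalid — quorum requirement not satisfied.

Notice: 14 days given; 14 required. Satisfied.
Quorum: 40% of 415 = 166; 164 present. Not satisfied.
Vote: requires three-fifths of the votes cast (164 − 16 abstaining = 148); 3/5 of 148 = 88.80, rounded up to 89, so 89 needed; 90 in favor. Satisfied.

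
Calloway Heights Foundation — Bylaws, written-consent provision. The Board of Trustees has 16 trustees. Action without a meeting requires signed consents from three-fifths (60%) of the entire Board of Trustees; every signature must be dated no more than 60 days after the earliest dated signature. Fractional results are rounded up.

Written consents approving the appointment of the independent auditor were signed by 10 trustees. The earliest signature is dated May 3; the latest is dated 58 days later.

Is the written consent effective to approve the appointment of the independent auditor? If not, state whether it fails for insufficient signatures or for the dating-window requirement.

Signatures required: three-fifths (60%) of 16 — 3/5 of 16 = 9.60, rounded up to 10, so 10 needed; 10 signed. Sufficient.
Dating window: the latest signature is 58 days after the earliest; the limit is 60 days. Within the window.

Effective — both the signature and dating-window requirements are satisfied.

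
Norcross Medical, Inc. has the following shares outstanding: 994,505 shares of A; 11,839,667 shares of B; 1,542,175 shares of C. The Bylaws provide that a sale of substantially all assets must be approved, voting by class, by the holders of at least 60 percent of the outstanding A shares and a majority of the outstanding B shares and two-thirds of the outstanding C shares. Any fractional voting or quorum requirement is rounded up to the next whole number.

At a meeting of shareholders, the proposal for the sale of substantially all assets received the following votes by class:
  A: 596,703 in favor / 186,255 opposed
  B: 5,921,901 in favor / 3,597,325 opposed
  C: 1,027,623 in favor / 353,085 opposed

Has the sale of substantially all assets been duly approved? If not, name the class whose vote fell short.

A: 3/5 of 994505 = 596703; 596,703 required, 596,703 in favor — approved.
B: a majority of 11839667 is 5919834; 5,919,834 required, 5,921,901 in favor — approved.
C: 2/3 of 1542175 = 1028116.67, rounded up to 1028117; 1,028,117 required, 1,027,623 in favor — not approved.

Not approved — the C shares did not give the required vote.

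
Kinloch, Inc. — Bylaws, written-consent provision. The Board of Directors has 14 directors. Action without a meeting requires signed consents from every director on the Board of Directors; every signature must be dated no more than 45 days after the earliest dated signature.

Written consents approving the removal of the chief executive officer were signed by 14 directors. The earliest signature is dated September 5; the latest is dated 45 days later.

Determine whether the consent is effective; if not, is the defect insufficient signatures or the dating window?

Signatures required: all of 14 — unanimous means all 14, so 14 needed; 14 signed. Sufficient.
Dating window: the latest signature is 45 days after the earliest; the limit is 45 days. Within the window.

Effective — both the signature and dating-window requirements are satisfied.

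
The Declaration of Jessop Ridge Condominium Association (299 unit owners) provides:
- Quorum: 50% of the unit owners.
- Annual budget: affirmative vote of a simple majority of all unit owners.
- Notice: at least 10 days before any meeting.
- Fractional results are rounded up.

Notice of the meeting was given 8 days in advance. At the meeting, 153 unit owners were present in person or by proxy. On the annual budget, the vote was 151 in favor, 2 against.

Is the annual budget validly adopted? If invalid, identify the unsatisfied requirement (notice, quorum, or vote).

Invalid — notice requirement not satisfied.

Notice: 8 days given; 10 required. Not satisfied.
Quorum: 50% of 299 = 149.50, rounded up to 150; 153 present. Satisfied.
Vote: requires a majority of all unit owners (299); a majority of 299 is 150, so 150 needed; 151 in favor. Satisfied.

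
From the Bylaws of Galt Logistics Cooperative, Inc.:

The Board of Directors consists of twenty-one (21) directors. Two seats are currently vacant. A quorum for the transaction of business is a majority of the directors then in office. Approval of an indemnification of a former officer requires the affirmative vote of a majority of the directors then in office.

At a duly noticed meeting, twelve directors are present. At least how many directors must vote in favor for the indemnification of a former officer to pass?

10

The indemnification of a former officer requires a majority of the directors then in office (19).
A majority of 19 is 10.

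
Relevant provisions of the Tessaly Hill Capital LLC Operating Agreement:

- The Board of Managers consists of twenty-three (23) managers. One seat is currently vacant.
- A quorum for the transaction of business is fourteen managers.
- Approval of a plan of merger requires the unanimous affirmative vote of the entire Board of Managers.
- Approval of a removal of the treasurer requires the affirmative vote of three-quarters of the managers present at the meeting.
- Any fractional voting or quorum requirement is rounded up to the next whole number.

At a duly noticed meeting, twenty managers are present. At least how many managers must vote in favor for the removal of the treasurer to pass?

15

The removal of the treasurer requires three-fourths of the managers present (20).
3/4 of 20 = 15.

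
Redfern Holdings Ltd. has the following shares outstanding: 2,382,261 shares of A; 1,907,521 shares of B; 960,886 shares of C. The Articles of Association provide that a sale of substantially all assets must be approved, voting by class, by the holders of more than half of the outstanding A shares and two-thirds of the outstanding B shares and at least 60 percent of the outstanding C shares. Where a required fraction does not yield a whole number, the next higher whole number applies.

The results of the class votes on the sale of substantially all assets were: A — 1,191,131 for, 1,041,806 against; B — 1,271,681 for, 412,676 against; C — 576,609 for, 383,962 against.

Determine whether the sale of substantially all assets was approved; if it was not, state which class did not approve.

Approved — every class gave the required vote.

A: a majority of 2382261 is 1191131; 1,191,131 required, 1,191,131 in favor — approved.
B: 2/3 of 1907521 = 1271680.67, rounded up to 1271681; 1,271,681 required, 1,271,681 in favor — approved.
C: 3/5 of 960886 = 576531.60, rounded up to 576532; 576,532 required, 576,609 in favor — approved.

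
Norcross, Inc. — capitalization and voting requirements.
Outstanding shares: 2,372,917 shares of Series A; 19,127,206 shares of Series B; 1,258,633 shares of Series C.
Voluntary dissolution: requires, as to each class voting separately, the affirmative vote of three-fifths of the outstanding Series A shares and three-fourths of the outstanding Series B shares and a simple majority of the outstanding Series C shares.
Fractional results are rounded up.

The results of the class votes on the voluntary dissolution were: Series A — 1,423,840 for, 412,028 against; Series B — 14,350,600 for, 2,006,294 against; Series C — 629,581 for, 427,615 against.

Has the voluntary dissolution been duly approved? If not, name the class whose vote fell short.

Approved — every class gave the required vote.

Series A: 3/5 of 2372917 = 1423750.20, rounded up to 1423751; 1,423,751 required, 1,423,840 in favor — approved.
Series B: 3/4 of 19127206 = 14345404.50, rounded up to 14345405; 14,345,405 required, 14,350,600 in favor — approved.
Series C: a majority of 1258633 is 629317; 629,317 required, 629,581 in favor — approved.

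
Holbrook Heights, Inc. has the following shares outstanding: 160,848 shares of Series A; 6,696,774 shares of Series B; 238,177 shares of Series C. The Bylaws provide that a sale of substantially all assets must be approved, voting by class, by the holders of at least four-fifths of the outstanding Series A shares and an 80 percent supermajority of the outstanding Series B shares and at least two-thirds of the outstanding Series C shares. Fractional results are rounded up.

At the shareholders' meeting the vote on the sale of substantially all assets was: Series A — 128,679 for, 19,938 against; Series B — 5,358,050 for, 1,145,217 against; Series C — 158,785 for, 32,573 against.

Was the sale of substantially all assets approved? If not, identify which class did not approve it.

Series A: 4/5 of 160848 = 128678.40, rounded up to 128679; 128,679 required, 128,679 in favor — approved.
Series B: 4/5 of 6696774 = 5357419.20, rounded up to 5357420; 5,357,420 required, 5,358,050 in favor — approved.
Series C: 2/3 of 238177 = 158784.67, rounded up to 158785; 158,785 required, 158,785 in favor — approved.

Approved — every class gave the required vote.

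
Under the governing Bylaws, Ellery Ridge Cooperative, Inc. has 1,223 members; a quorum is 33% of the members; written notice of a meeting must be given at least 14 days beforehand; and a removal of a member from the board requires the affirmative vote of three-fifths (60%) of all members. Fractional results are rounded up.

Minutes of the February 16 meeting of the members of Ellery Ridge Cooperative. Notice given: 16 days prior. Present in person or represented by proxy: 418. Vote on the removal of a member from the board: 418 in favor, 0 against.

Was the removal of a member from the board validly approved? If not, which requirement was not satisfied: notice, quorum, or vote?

Invalid — vote requirement not satisfied.

Notice: 16 days given; 14 required. Satisfied.
Quorum: 33% of 1,223 = 403.59, rounded up to 404; 418 present. Satisfied.
Vote: requires three-fifths of all members (1,223); 3/5 of 1223 = 733.80, rounded up to 734, so 734 needed; 418 in favor. Not satisfied.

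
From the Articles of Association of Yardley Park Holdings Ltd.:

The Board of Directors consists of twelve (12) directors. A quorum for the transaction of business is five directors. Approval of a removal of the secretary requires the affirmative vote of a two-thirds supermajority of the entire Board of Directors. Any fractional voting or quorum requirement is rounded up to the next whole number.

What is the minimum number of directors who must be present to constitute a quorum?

The quorum is fixed at 5.

5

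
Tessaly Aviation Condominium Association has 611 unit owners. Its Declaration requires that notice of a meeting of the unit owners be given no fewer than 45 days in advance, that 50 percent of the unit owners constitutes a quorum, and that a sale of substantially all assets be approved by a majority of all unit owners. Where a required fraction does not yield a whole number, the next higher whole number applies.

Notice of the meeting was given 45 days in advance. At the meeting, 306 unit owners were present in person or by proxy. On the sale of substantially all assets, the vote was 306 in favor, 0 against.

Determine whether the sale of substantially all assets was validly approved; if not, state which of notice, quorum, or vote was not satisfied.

Notice: 45 days given; 45 required. Satisfied.
Quorum: 50% of 611 = 305.50, rounded up to 306; 306 present. Satisfied.
Vote: requires a majority of all unit owners (611); a majority of 611 is 306, so 306 needed; 306 in favor. Satisfied.

Valid — all requirements satisfied.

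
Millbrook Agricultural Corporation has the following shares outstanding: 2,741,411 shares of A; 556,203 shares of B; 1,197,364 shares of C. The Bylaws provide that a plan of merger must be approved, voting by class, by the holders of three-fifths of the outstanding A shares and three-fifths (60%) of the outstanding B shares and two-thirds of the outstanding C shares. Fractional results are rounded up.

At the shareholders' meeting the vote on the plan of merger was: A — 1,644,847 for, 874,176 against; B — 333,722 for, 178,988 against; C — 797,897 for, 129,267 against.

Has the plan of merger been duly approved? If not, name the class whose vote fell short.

A: 3/5 of 2741411 = 1644846.60, rounded up to 1644847; 1,644,847 required, 1,644,847 in favor — approved.
B: 3/5 of 556203 = 333721.80, rounded up to 333722; 333,722 required, 333,722 in favor — approved.
C: 2/3 of 1197364 = 798242.67, rounded up to 798243; 798,243 required, 797,897 in favor — not approved.

Not approved — the C shares did not give the required vote.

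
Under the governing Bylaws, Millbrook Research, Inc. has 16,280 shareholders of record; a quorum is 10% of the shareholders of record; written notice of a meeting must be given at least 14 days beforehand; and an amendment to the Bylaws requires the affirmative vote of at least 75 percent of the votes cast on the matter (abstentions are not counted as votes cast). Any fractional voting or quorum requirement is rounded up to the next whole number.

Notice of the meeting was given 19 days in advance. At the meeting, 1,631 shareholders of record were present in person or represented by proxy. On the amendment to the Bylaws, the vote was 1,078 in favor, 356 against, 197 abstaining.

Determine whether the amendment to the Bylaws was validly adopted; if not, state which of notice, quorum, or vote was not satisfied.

Notice: 19 days given; 14 required. Satisfied.
Quorum: 10% of 16,280 = 1,628; 1,631 present. Satisfied.
Vote: requires three-fourths of the votes cast (1,631 − 197 abstaining = 1,434); 3/4 of 1434 = 1075.50, rounded up to 1076, so 1,076 needed; 1,078 in favor. Satisfied.

Valid — all requirements satisfied.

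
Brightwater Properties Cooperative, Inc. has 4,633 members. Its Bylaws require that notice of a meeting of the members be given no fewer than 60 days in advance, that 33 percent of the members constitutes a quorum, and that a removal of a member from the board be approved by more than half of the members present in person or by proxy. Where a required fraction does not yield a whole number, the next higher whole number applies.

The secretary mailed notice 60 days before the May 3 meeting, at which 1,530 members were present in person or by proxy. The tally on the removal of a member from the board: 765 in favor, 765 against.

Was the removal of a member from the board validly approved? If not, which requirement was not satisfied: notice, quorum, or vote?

Invalid — vote requirement not satisfied.

Notice: 60 days given; 60 required. Satisfied.
Quorum: 33% of 4,633 = 1,528.89, rounded up to 1,529; 1,530 present. Satisfied.
Vote: requires a majority of those present (1,530); a majority of 1530 is 766, so 766 needed; 765 in favor. Not satisfied.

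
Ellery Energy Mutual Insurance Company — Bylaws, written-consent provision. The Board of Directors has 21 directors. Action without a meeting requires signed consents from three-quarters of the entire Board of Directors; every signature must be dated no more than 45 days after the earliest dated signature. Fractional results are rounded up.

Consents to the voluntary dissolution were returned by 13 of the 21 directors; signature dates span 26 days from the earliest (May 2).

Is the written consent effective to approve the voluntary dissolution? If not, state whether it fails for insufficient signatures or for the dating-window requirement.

Signatures required: three-quarters of 21 — 3/4 of 21 = 15.75, rounded up to 16, so 16 needed; 13 signed. Insufficient.
Dating window: the latest signature is 26 days after the earliest; the limit is 45 days. Within the window.

Not effective — insufficient signatures.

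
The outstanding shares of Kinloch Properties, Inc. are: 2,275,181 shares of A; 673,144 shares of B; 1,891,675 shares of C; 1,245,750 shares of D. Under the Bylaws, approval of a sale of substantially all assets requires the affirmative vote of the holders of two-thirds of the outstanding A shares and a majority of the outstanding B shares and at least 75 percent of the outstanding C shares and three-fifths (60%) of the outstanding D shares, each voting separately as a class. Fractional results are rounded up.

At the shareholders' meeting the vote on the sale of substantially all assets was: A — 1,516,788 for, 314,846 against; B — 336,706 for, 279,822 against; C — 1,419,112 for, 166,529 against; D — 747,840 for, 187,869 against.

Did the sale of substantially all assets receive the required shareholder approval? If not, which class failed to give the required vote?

Approved — every class gave the required vote.

A: 2/3 of 2275181 = 1516787.33, rounded up to 1516788; 1,516,788 required, 1,516,788 in favor — approved.
B: a majority of 673144 is 336573; 336,573 required, 336,706 in favor — approved.
C: 3/4 of 1891675 = 1418756.25, rounded up to 1418757; 1,418,757 required, 1,419,112 in favor — approved.
D: 3/5 of 1245750 = 747450; 747,450 required, 747,840 in favor — approved.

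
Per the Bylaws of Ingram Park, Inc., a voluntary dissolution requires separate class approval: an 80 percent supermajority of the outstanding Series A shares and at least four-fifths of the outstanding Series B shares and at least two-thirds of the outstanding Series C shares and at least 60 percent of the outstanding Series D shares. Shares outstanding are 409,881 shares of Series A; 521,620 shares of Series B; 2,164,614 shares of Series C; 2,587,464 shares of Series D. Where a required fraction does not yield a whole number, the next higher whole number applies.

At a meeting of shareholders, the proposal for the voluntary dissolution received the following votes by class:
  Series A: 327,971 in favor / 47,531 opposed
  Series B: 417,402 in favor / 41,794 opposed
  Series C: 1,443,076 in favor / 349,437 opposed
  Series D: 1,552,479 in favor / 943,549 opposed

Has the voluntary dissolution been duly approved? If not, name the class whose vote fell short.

Approved — every class gave the required vote.

Series A: 4/5 of 409881 = 327904.80, rounded up to 327905; 327,905 required, 327,971 in favor — approved.
Series B: 4/5 of 521620 = 417296; 417,296 required, 417,402 in favor — approved.
Series C: 2/3 of 2164614 = 1443076; 1,443,076 required, 1,443,076 in favor — approved.
Series D: 3/5 of 2587464 = 1552478.40, rounded up to 1552479; 1,552,479 required, 1,552,479 in favor — approved.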